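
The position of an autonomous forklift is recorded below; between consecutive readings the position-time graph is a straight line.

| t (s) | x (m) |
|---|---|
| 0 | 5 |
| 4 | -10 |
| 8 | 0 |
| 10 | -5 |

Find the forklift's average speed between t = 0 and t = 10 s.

Average speed = (total path length)/(elapsed time); on a piecewise-linear x-t graph the path length is Σ|Δx|.
0–4 s: |Δx| = |-10 − 5| = 15 m
4–8 s: |Δx| = |0 − -10| = 10 m
8–10 s: |Δx| = |-5 − 0| = 5 m
Total path = 30 m; average speed = 30/10 = 3 m/s.

3 m/s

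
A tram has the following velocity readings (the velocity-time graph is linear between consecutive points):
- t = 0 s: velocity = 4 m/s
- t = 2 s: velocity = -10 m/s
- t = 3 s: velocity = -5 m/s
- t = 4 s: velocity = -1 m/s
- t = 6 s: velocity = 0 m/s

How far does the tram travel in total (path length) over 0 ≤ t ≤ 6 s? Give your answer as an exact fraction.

Total distance travelled is ∫|v| dt — sum the magnitudes of each area piece.
0–2 s: v = 0 at t = 4/7 s; triangle areas 8/7 + 50/7 = 58/7 m
2–3 s: |½(-10 + -5)(1)| = 7.5 m
3–4 s: |½(-5 + -1)(1)| = 3 m
4–6 s: |½(-1 + 0)(2)| = 1 m
Total distance = 277/14 m

277/14 m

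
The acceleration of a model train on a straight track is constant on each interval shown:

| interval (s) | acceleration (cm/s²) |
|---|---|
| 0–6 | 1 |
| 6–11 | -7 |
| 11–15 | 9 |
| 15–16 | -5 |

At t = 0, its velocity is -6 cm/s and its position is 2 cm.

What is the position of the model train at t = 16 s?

-173 cm

On each constant-a segment, Δv = aΔt and Δx = v₀Δt + ½aΔt²; chain segment to segment.
0–6 s: v starts -6 cm/s; Δx = -6·6 + ½·1·6² = -18 cm; v ends 0 cm/s.
6–11 s: v starts 0 cm/s; Δx = 0·5 + ½·-7·5² = -87.5 cm; v ends -35 cm/s.
11–15 s: v starts -35 cm/s; Δx = -35·4 + ½·9·4² = -68 cm; v ends 1 cm/s.
15–16 s: v starts 1 cm/s; Δx = 1·1 + ½·-5·1² = -1.5 cm; v ends -4 cm/s.
x(16) = 2 + Σ Δx = -173 cm.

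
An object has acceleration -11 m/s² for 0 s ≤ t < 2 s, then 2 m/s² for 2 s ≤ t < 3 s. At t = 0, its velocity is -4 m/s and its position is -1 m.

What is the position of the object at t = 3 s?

On each constant-a segment, Δv = aΔt and Δx = v₀Δt + ½aΔt²; chain segment to segment.
0–2 s: v starts -4 m/s; Δx = -4·2 + ½·-11·2² = -30 m; v ends -26 m/s.
2–3 s: v starts -26 m/s; Δx = -26·1 + ½·2·1² = -25 m; v ends -24 m/s.
x(3) = -1 + Σ Δx = -56 m.

-56 m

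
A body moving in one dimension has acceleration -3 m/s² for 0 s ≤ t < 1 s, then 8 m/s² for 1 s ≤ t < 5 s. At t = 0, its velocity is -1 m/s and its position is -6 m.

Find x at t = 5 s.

39.5 m

On each constant-a segment, Δv = aΔt and Δx = v₀Δt + ½aΔt²; chain segment to segment.
0–1 s: v starts -1 m/s; Δx = -1·1 + ½·-3·1² = -2.5 m; v ends -4 m/s.
1–5 s: v starts -4 m/s; Δx = -4·4 + ½·8·4² = 48 m; v ends 28 m/s.
x(5) = -6 + Σ Δx = 39.5 m.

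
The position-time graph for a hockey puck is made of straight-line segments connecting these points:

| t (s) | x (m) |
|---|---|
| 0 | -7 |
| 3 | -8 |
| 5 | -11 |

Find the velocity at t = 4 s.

-1.5 m/s

Velocity is the slope of the x-t graph on 3–5 s: (-11 − -8)/(5 − 3) = -1.5 m/s.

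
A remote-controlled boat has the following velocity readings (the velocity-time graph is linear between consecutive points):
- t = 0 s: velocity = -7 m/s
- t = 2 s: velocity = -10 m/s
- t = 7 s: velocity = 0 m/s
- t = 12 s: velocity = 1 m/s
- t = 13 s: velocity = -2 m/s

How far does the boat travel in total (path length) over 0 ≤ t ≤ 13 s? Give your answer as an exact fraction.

Total distance travelled is ∫|v| dt — sum the magnitudes of each area piece.
0–2 s: |½(-7 + -10)(2)| = 17 m
2–7 s: |½(-10 + 0)(5)| = 25 m
7–12 s: |½(0 + 1)(5)| = 2.5 m
12–13 s: v = 0 at t = 37/3 s; triangle areas 1/6 + 2/3 = 5/6 m
Total distance = 136/3 m

136/3 m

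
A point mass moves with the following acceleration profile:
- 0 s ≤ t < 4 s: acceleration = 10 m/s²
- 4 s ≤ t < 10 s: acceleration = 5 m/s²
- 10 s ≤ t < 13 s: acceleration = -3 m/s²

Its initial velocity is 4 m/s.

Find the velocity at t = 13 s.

65 m/s

Δv equals the area under the a-t graph; then v = v₀ + Δv.
0–4 s: 10 × 4 = 40 m/s
4–10 s: 5 × 6 = 30 m/s
10–13 s: -3 × 3 = -9 m/s
Δv = 61 m/s, so v(13) = 4 + (61) = 65 m/s.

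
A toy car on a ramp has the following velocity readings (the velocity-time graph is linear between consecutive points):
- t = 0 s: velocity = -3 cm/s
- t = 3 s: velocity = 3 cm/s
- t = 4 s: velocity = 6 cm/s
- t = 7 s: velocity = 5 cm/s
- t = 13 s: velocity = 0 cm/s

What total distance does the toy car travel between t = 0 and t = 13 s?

Total distance travelled is ∫|v| dt — sum the magnitudes of each area piece.
0–3 s: v = 0 at t = 1.5 s; triangle areas 2.25 + 2.25 = 4.5 cm
3–4 s: |½(3 + 6)(1)| = 4.5 cm
4–7 s: |½(6 + 5)(3)| = 16.5 cm
7–13 s: |½(5 + 0)(6)| = 15 cm
Total distance = 40.5 cm

40.5 cm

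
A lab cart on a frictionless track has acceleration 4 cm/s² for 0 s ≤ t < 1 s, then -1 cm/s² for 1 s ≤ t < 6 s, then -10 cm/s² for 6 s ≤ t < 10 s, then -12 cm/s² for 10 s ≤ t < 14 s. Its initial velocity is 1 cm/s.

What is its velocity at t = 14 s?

-88 cm/s

Δv equals the area under the a-t graph; then v = v₀ + Δv.
0–1 s: 4 × 1 = 4 cm/s
1–6 s: -1 × 5 = -5 cm/s
6–10 s: -10 × 4 = -40 cm/s
10–14 s: -12 × 4 = -48 cm/s
Δv = -89 cm/s, so v(14) = 1 + (-89) = -88 cm/s.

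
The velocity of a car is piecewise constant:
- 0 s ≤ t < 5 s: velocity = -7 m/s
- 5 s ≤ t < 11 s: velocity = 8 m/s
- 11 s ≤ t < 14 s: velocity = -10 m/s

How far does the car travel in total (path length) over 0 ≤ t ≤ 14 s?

113 m

Total distance travelled is ∫|v| dt — sum the magnitudes of each area piece.
0–5 s: |-7| × 5 = 35 m
5–11 s: |8| × 6 = 48 m
11–14 s: |-10| × 3 = 30 m
Total distance = 113 m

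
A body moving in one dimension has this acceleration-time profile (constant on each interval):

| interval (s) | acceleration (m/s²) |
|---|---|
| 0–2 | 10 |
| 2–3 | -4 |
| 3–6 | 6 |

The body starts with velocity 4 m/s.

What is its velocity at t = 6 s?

Δv equals the area under the a-t graph; then v = v₀ + Δv.
0–2 s: 10 × 2 = 20 m/s
2–3 s: -4 × 1 = -4 m/s
3–6 s: 6 × 3 = 18 m/s
Δv = 34 m/s, so v(6) = 4 + (34) = 38 m/s.

38 m/s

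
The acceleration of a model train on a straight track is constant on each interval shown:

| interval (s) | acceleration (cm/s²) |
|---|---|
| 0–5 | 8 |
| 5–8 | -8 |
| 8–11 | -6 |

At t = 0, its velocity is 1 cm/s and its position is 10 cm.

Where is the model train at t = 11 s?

On each constant-a segment, Δv = aΔt and Δx = v₀Δt + ½aΔt²; chain segment to segment.
0–5 s: v starts 1 cm/s; Δx = 1·5 + ½·8·5² = 105 cm; v ends 41 cm/s.
5–8 s: v starts 41 cm/s; Δx = 41·3 + ½·-8·3² = 87 cm; v ends 17 cm/s.
8–11 s: v starts 17 cm/s; Δx = 17·3 + ½·-6·3² = 24 cm; v ends -1 cm/s.
x(11) = 10 + Σ Δx = 226 cm.

226 cm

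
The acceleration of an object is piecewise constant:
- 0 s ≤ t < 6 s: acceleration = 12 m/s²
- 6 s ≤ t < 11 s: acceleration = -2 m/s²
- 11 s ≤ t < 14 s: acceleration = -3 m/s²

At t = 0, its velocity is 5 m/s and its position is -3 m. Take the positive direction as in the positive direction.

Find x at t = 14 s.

790.5 m

On each constant-a segment, Δv = aΔt and Δx = v₀Δt + ½aΔt²; chain segment to segment.
0–6 s: v starts 5 m/s; Δx = 5·6 + ½·12·6² = 246 m; v ends 77 m/s.
6–11 s: v starts 77 m/s; Δx = 77·5 + ½·-2·5² = 360 m; v ends 67 m/s.
11–14 s: v starts 67 m/s; Δx = 67·3 + ½·-3·3² = 187.5 m; v ends 58 m/s.
x(14) = -3 + Σ Δx = 790.5 m.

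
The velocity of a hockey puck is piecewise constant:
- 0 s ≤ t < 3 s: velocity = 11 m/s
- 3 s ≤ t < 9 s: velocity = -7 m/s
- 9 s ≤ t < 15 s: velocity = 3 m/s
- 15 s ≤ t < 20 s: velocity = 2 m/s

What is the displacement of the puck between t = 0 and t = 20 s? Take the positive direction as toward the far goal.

Displacement is the signed area under the v-t curve.
0–3 s: 11 × 3 = 33 m
3–9 s: -7 × 6 = -42 m
9–15 s: 3 × 6 = 18 m
15–20 s: 2 × 5 = 10 m
Net displacement = 19 m

19 m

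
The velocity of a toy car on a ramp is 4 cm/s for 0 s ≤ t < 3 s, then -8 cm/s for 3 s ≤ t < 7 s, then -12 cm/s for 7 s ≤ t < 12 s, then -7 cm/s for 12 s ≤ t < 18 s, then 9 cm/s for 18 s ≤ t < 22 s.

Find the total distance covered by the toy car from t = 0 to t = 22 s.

Total distance travelled is ∫|v| dt — sum the magnitudes of each area piece.
0–3 s: |4| × 3 = 12 cm
3–7 s: |-8| × 4 = 32 cm
7–12 s: |-12| × 5 = 60 cm
12–18 s: |-7| × 6 = 42 cm
18–22 s: |9| × 4 = 36 cm
Total distance = 182 cm

182 cm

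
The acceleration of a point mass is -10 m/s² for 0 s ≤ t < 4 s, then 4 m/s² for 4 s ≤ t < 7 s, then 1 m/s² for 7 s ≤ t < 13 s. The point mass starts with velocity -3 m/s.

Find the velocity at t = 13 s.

Δv equals the area under the a-t graph; then v = v₀ + Δv.
0–4 s: -10 × 4 = -40 m/s
4–7 s: 4 × 3 = 12 m/s
7–13 s: 1 × 6 = 6 m/s
Δv = -22 m/s, so v(13) = -3 + (-22) = -25 m/s.

-25 m/s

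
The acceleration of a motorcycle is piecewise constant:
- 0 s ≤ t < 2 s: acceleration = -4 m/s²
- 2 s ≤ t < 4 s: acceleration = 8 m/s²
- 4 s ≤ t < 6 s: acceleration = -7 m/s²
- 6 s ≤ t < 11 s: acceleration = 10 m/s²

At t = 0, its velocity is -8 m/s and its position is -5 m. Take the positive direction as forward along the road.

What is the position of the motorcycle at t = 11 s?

On each constant-a segment, Δv = aΔt and Δx = v₀Δt + ½aΔt²; chain segment to segment.
0–2 s: v starts -8 m/s; Δx = -8·2 + ½·-4·2² = -24 m; v ends -16 m/s.
2–4 s: v starts -16 m/s; Δx = -16·2 + ½·8·2² = -16 m; v ends 0 m/s.
4–6 s: v starts 0 m/s; Δx = 0·2 + ½·-7·2² = -14 m; v ends -14 m/s.
6–11 s: v starts -14 m/s; Δx = -14·5 + ½·10·5² = 55 m; v ends 36 m/s.
x(11) = -5 + Σ Δx = -4 m.

-4 m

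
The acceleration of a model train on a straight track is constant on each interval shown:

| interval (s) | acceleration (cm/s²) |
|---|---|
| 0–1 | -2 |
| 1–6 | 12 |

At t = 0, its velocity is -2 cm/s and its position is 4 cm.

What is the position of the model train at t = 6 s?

On each constant-a segment, Δv = aΔt and Δx = v₀Δt + ½aΔt²; chain segment to segment.
0–1 s: v starts -2 cm/s; Δx = -2·1 + ½·-2·1² = -3 cm; v ends -4 cm/s.
1–6 s: v starts -4 cm/s; Δx = -4·5 + ½·12·5² = 130 cm; v ends 56 cm/s.
x(6) = 4 + Σ Δx = 131 cm.

131 cm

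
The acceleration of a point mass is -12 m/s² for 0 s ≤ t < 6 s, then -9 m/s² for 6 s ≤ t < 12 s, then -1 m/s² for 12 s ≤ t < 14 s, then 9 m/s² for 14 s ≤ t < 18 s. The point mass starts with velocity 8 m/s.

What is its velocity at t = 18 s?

Δv equals the area under the a-t graph; then v = v₀ + Δv.
0–6 s: -12 × 6 = -72 m/s
6–12 s: -9 × 6 = -54 m/s
12–14 s: -1 × 2 = -2 m/s
14–18 s: 9 × 4 = 36 m/s
Δv = -92 m/s, so v(18) = 8 + (-92) = -84 m/s.

-84 m/s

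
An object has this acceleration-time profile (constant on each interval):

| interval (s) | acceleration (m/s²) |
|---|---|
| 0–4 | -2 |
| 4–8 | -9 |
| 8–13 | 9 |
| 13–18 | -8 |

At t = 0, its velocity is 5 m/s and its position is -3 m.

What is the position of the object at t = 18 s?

On each constant-a segment, Δv = aΔt and Δx = v₀Δt + ½aΔt²; chain segment to segment.
0–4 s: v starts 5 m/s; Δx = 5·4 + ½·-2·4² = 4 m; v ends -3 m/s.
4–8 s: v starts -3 m/s; Δx = -3·4 + ½·-9·4² = -84 m; v ends -39 m/s.
8–13 s: v starts -39 m/s; Δx = -39·5 + ½·9·5² = -82.5 m; v ends 6 m/s.
13–18 s: v starts 6 m/s; Δx = 6·5 + ½·-8·5² = -70 m; v ends -34 m/s.
x(18) = -3 + Σ Δx = -235.5 m.

-235.5 m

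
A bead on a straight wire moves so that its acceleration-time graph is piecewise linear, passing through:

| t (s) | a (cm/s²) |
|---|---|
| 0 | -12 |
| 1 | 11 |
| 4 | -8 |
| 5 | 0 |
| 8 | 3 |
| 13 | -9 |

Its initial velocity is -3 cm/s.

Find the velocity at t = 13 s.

-13.5 cm/s

Δv equals the area under the a-t graph; then v = v₀ + Δv.
0–1 s: ½(-12 + 11)(1) = -0.5 cm/s
1–4 s: ½(11 + -8)(3) = 4.5 cm/s
4–5 s: ½(-8 + 0)(1) = -4 cm/s
5–8 s: ½(0 + 3)(3) = 4.5 cm/s
8–13 s: ½(3 + -9)(5) = -15 cm/s
Δv = -10.5 cm/s, so v(13) = -3 + (-10.5) = -13.5 cm/s.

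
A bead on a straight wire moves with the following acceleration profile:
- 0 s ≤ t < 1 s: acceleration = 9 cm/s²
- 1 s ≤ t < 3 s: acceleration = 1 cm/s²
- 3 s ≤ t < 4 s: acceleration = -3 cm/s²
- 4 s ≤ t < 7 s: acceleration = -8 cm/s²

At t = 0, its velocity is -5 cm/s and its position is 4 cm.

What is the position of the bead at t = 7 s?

-9 cm

On each constant-a segment, Δv = aΔt and Δx = v₀Δt + ½aΔt²; chain segment to segment.
0–1 s: v starts -5 cm/s; Δx = -5·1 + ½·9·1² = -0.5 cm; v ends 4 cm/s.
1–3 s: v starts 4 cm/s; Δx = 4·2 + ½·1·2² = 10 cm; v ends 6 cm/s.
3–4 s: v starts 6 cm/s; Δx = 6·1 + ½·-3·1² = 4.5 cm; v ends 3 cm/s.
4–7 s: v starts 3 cm/s; Δx = 3·3 + ½·-8·3² = -27 cm; v ends -21 cm/s.
x(7) = 4 + Σ Δx = -9 cm.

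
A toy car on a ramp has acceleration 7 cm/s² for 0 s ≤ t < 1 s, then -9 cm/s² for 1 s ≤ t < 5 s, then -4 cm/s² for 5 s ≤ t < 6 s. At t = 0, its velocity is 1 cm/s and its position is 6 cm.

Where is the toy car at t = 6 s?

On each constant-a segment, Δv = aΔt and Δx = v₀Δt + ½aΔt²; chain segment to segment.
0–1 s: v starts 1 cm/s; Δx = 1·1 + ½·7·1² = 4.5 cm; v ends 8 cm/s.
1–5 s: v starts 8 cm/s; Δx = 8·4 + ½·-9·4² = -40 cm; v ends -28 cm/s.
5–6 s: v starts -28 cm/s; Δx = -28·1 + ½·-4·1² = -30 cm; v ends -32 cm/s.
x(6) = 6 + Σ Δx = -59.5 cm.

-59.5 cm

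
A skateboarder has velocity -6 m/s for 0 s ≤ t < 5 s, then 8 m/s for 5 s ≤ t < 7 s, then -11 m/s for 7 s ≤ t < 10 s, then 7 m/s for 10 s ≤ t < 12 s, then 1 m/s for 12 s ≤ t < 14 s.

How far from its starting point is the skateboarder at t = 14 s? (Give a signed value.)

Displacement is the signed area under the v-t curve.
0–5 s: -6 × 5 = -30 m
5–7 s: 8 × 2 = 16 m
7–10 s: -11 × 3 = -33 m
10–12 s: 7 × 2 = 14 m
12–14 s: 1 × 2 = 2 m
Net displacement = -31 m

-31 m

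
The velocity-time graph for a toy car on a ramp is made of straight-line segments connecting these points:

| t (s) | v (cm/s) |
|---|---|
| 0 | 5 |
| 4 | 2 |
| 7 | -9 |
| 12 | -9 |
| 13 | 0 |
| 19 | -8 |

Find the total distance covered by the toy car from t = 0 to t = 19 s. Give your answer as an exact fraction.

1090/11 cm

Total distance travelled is ∫|v| dt — sum the magnitudes of each area piece.
0–4 s: |½(5 + 2)(4)| = 14 cm
4–7 s: v = 0 at t = 50/11 s; triangle areas 6/11 + 243/22 = 255/22 cm
7–12 s: |-9| × 5 = 45 cm
12–13 s: |½(-9 + 0)(1)| = 4.5 cm
13–19 s: |½(0 + -8)(6)| = 24 cm
Total distance = 1090/11 cm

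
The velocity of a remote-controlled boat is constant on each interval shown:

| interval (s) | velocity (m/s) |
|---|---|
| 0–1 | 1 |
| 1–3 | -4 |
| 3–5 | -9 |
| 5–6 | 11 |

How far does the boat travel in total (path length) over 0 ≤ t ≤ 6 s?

38 m

Distance (not displacement) is the total path length: add the absolute areas under v-t.
0–1 s: |1| × 1 = 1 m
1–3 s: |-4| × 2 = 8 m
3–5 s: |-9| × 2 = 18 m
5–6 s: |11| × 1 = 11 m
Total distance = 38 m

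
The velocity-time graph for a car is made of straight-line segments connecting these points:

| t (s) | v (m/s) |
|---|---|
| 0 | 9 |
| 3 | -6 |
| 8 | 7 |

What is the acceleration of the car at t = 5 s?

2.6 m/s²

Acceleration is the slope of the v-t graph on 3–8 s: (7 − -6)/(8 − 3) = 2.6 m/s².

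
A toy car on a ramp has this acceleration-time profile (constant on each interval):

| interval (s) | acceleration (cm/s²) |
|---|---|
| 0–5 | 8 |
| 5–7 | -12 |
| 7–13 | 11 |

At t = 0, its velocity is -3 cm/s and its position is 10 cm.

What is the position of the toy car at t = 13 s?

On each constant-a segment, Δv = aΔt and Δx = v₀Δt + ½aΔt²; chain segment to segment.
0–5 s: v starts -3 cm/s; Δx = -3·5 + ½·8·5² = 85 cm; v ends 37 cm/s.
5–7 s: v starts 37 cm/s; Δx = 37·2 + ½·-12·2² = 50 cm; v ends 13 cm/s.
7–13 s: v starts 13 cm/s; Δx = 13·6 + ½·11·6² = 276 cm; v ends 79 cm/s.
x(13) = 10 + Σ Δx = 421 cm.

421 cm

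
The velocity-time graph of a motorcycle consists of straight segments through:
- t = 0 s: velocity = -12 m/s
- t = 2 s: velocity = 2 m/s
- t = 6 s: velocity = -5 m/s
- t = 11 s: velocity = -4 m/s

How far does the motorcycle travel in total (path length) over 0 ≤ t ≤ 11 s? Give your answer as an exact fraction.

Distance (not displacement) is the total path length: add the absolute areas under v-t.
0–2 s: v = 0 at t = 12/7 s; triangle areas 72/7 + 2/7 = 74/7 m
2–6 s: v = 0 at t = 22/7 s; triangle areas 8/7 + 50/7 = 58/7 m
6–11 s: |½(-5 + -4)(5)| = 22.5 m
Total distance = 579/14 m

579/14 m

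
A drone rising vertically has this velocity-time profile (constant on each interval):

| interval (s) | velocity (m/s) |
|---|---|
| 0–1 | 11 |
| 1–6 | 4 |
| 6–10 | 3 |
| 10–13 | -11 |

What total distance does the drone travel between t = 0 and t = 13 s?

Total distance travelled is ∫|v| dt — sum the magnitudes of each area piece.
0–1 s: |11| × 1 = 11 m
1–6 s: |4| × 5 = 20 m
6–10 s: |3| × 4 = 12 m
10–13 s: |-11| × 3 = 33 m
Total distance = 76 m

76 m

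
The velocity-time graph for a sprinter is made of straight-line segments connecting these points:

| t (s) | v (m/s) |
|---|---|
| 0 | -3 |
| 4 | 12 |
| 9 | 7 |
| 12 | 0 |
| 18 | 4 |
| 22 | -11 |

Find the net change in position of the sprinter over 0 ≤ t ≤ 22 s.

Net displacement equals the area under the velocity-time graph (areas below the axis count negative).
0–4 s: ½(-3 + 12)(4) = 18 m
4–9 s: ½(12 + 7)(5) = 47.5 m
9–12 s: ½(7 + 0)(3) = 10.5 m
12–18 s: ½(0 + 4)(6) = 12 m
18–22 s: ½(4 + -11)(4) = -14 m
Net displacement = 74 m

74 m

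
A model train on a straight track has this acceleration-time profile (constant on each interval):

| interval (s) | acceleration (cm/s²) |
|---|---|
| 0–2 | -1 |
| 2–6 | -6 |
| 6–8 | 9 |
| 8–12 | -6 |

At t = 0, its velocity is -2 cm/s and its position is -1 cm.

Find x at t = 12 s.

On each constant-a segment, Δv = aΔt and Δx = v₀Δt + ½aΔt²; chain segment to segment.
0–2 s: v starts -2 cm/s; Δx = -2·2 + ½·-1·2² = -6 cm; v ends -4 cm/s.
2–6 s: v starts -4 cm/s; Δx = -4·4 + ½·-6·4² = -64 cm; v ends -28 cm/s.
6–8 s: v starts -28 cm/s; Δx = -28·2 + ½·9·2² = -38 cm; v ends -10 cm/s.
8–12 s: v starts -10 cm/s; Δx = -10·4 + ½·-6·4² = -88 cm; v ends -34 cm/s.
x(12) = -1 + Σ Δx = -197 cm.

-197 cm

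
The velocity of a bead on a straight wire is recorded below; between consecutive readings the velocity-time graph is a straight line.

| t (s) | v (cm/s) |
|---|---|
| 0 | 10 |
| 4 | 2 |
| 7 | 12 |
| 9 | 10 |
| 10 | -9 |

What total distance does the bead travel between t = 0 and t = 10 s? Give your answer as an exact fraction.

Total distance travelled is ∫|v| dt — sum the magnitudes of each area piece.
0–4 s: |½(10 + 2)(4)| = 24 cm
4–7 s: |½(2 + 12)(3)| = 21 cm
7–9 s: |½(12 + 10)(2)| = 22 cm
9–10 s: v = 0 at t = 181/19 s; triangle areas 50/19 + 81/38 = 181/38 cm
Total distance = 2727/38 cm

2727/38 cm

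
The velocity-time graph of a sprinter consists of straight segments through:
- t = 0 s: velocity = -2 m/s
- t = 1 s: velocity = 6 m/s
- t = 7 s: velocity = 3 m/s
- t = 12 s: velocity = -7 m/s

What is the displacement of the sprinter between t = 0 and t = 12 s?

19 m

Net displacement equals the area under the velocity-time graph (areas below the axis count negative).
0–1 s: ½(-2 + 6)(1) = 2 m
1–7 s: ½(6 + 3)(6) = 27 m
7–12 s: ½(3 + -7)(5) = -10 m
Net displacement = 19 m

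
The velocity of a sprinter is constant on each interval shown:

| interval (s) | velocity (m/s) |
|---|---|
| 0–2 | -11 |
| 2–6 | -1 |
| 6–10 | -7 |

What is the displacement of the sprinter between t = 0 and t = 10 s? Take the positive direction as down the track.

-54 m

Net displacement equals the area under the velocity-time graph (areas below the axis count negative).
0–2 s: -11 × 2 = -22 m
2–6 s: -1 × 4 = -4 m
6–10 s: -7 × 4 = -28 m
Net displacement = -54 m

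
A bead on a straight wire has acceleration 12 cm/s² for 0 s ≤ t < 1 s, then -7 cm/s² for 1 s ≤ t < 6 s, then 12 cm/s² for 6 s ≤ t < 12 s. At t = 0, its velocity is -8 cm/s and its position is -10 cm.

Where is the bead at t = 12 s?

-49.5 cm

On each constant-a segment, Δv = aΔt and Δx = v₀Δt + ½aΔt²; chain segment to segment.
0–1 s: v starts -8 cm/s; Δx = -8·1 + ½·12·1² = -2 cm; v ends 4 cm/s.
1–6 s: v starts 4 cm/s; Δx = 4·5 + ½·-7·5² = -67.5 cm; v ends -31 cm/s.
6–12 s: v starts -31 cm/s; Δx = -31·6 + ½·12·6² = 30 cm; v ends 41 cm/s.
x(12) = -10 + Σ Δx = -49.5 cm.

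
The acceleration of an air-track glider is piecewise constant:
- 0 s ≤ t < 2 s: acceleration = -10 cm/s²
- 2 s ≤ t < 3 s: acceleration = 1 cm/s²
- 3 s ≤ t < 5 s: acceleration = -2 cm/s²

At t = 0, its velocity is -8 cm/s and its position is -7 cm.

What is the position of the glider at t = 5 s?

-128.5 cm

On each constant-a segment, Δv = aΔt and Δx = v₀Δt + ½aΔt²; chain segment to segment.
0–2 s: v starts -8 cm/s; Δx = -8·2 + ½·-10·2² = -36 cm; v ends -28 cm/s.
2–3 s: v starts -28 cm/s; Δx = -28·1 + ½·1·1² = -27.5 cm; v ends -27 cm/s.
3–5 s: v starts -27 cm/s; Δx = -27·2 + ½·-2·2² = -58 cm; v ends -31 cm/s.
x(5) = -7 + Σ Δx = -128.5 cm.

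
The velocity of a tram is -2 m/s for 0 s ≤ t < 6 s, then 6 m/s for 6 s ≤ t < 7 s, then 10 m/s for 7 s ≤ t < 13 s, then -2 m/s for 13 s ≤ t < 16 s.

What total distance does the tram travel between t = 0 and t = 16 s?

Total distance travelled is ∫|v| dt — sum the magnitudes of each area piece.
0–6 s: |-2| × 6 = 12 m
6–7 s: |6| × 1 = 6 m
7–13 s: |10| × 6 = 60 m
13–16 s: |-2| × 3 = 6 m
Total distance = 84 m

84 m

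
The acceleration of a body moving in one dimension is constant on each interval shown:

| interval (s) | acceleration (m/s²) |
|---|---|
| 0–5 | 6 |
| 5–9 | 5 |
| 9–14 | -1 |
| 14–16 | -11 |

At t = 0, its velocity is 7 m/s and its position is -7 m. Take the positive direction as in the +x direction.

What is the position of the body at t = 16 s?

On each constant-a segment, Δv = aΔt and Δx = v₀Δt + ½aΔt²; chain segment to segment.
0–5 s: v starts 7 m/s; Δx = 7·5 + ½·6·5² = 110 m; v ends 37 m/s.
5–9 s: v starts 37 m/s; Δx = 37·4 + ½·5·4² = 188 m; v ends 57 m/s.
9–14 s: v starts 57 m/s; Δx = 57·5 + ½·-1·5² = 272.5 m; v ends 52 m/s.
14–16 s: v starts 52 m/s; Δx = 52·2 + ½·-11·2² = 82 m; v ends 30 m/s.
x(16) = -7 + Σ Δx = 645.5 m.

645.5 m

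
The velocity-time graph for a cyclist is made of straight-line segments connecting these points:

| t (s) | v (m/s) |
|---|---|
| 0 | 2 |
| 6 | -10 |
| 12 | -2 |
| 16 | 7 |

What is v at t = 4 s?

-6 m/s

On 0–6 s the graph is linear from 2 to -10 m/s: v(4) = 2 + (-10 − 2)·(4 − 0)/(6 − 0) = -6 m/s.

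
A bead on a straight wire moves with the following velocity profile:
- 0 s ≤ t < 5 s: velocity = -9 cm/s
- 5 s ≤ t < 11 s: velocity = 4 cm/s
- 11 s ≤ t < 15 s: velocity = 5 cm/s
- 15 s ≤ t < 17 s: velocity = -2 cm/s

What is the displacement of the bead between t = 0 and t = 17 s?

-5 cm

Displacement is the signed area under the v-t curve.
0–5 s: -9 × 5 = -45 cm
5–11 s: 4 × 6 = 24 cm
11–15 s: 5 × 4 = 20 cm
15–17 s: -2 × 2 = -4 cm
Net displacement = -5 cm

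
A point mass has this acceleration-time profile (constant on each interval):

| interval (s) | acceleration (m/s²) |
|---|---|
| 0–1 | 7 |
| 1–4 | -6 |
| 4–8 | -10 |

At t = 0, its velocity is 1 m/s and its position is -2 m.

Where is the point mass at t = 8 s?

-120.5 m

On each constant-a segment, Δv = aΔt and Δx = v₀Δt + ½aΔt²; chain segment to segment.
0–1 s: v starts 1 m/s; Δx = 1·1 + ½·7·1² = 4.5 m; v ends 8 m/s.
1–4 s: v starts 8 m/s; Δx = 8·3 + ½·-6·3² = -3 m; v ends -10 m/s.
4–8 s: v starts -10 m/s; Δx = -10·4 + ½·-10·4² = -120 m; v ends -50 m/s.
x(8) = -2 + Σ Δx = -120.5 m.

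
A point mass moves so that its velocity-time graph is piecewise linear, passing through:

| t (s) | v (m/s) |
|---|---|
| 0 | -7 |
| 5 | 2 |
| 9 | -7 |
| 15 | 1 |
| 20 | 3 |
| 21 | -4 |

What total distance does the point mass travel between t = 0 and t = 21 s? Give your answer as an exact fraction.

1597/28 m

Distance (not displacement) is the total path length: add the absolute areas under v-t.
0–5 s: v = 0 at t = 35/9 s; triangle areas 245/18 + 10/9 = 265/18 m
5–9 s: v = 0 at t = 53/9 s; triangle areas 8/9 + 98/9 = 106/9 m
9–15 s: v = 0 at t = 14.25 s; triangle areas 18.375 + 0.375 = 18.75 m
15–20 s: |½(1 + 3)(5)| = 10 m
20–21 s: v = 0 at t = 143/7 s; triangle areas 9/14 + 8/7 = 25/14 m
Total distance = 1597/28 m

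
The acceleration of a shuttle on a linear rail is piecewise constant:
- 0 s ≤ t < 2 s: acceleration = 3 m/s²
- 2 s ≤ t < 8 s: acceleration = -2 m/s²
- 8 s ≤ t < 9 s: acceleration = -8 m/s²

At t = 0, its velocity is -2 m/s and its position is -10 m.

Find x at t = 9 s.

-32 m

On each constant-a segment, Δv = aΔt and Δx = v₀Δt + ½aΔt²; chain segment to segment.
0–2 s: v starts -2 m/s; Δx = -2·2 + ½·3·2² = 2 m; v ends 4 m/s.
2–8 s: v starts 4 m/s; Δx = 4·6 + ½·-2·6² = -12 m; v ends -8 m/s.
8–9 s: v starts -8 m/s; Δx = -8·1 + ½·-8·1² = -12 m; v ends -16 m/s.
x(9) = -10 + Σ Δx = -32 m.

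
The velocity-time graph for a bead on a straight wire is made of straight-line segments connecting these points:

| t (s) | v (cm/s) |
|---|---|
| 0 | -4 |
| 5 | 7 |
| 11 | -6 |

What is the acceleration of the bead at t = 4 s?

Acceleration is the slope of the v-t graph on 0–5 s: (7 − -4)/(5 − 0) = 2.2 cm/s².

2.2 cm/s²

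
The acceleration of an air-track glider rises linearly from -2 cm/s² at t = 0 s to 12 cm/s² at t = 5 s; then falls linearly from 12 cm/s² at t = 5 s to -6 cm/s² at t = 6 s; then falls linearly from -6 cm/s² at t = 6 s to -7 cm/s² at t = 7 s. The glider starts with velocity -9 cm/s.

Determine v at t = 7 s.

Δv equals the area under the a-t graph; then v = v₀ + Δv.
0–5 s: ½(-2 + 12)(5) = 25 cm/s
5–6 s: ½(12 + -6)(1) = 3 cm/s
6–7 s: ½(-6 + -7)(1) = -6.5 cm/s
Δv = 21.5 cm/s, so v(7) = -9 + (21.5) = 12.5 cm/s.

12.5 cm/s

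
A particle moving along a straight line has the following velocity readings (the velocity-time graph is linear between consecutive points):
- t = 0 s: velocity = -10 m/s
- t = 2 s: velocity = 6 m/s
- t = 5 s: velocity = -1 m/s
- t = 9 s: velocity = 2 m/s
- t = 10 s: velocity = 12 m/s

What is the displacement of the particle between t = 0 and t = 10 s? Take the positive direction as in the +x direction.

12.5 m

Displacement is the signed area under the v-t curve.
0–2 s: ½(-10 + 6)(2) = -4 m
2–5 s: ½(6 + -1)(3) = 7.5 m
5–9 s: ½(-1 + 2)(4) = 2 m
9–10 s: ½(2 + 12)(1) = 7 m
Net displacement = 12.5 m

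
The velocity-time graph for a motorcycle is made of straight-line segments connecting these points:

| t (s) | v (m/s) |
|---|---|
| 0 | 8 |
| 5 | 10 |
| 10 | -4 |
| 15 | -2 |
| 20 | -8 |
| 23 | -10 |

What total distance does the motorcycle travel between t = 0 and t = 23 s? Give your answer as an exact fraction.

929/7 m

Total distance travelled is ∫|v| dt — sum the magnitudes of each area piece.
0–5 s: |½(8 + 10)(5)| = 45 m
5–10 s: v = 0 at t = 60/7 s; triangle areas 125/7 + 20/7 = 145/7 m
10–15 s: |½(-4 + -2)(5)| = 15 m
15–20 s: |½(-2 + -8)(5)| = 25 m
20–23 s: |½(-8 + -10)(3)| = 27 m
Total distance = 929/7 m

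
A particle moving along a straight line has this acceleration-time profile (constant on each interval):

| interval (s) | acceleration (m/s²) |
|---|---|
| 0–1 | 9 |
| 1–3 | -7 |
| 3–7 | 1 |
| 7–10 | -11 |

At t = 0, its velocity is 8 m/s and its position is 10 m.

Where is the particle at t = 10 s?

34 m

On each constant-a segment, Δv = aΔt and Δx = v₀Δt + ½aΔt²; chain segment to segment.
0–1 s: v starts 8 m/s; Δx = 8·1 + ½·9·1² = 12.5 m; v ends 17 m/s.
1–3 s: v starts 17 m/s; Δx = 17·2 + ½·-7·2² = 20 m; v ends 3 m/s.
3–7 s: v starts 3 m/s; Δx = 3·4 + ½·1·4² = 20 m; v ends 7 m/s.
7–10 s: v starts 7 m/s; Δx = 7·3 + ½·-11·3² = -28.5 m; v ends -26 m/s.
x(10) = 10 + Σ Δx = 34 m.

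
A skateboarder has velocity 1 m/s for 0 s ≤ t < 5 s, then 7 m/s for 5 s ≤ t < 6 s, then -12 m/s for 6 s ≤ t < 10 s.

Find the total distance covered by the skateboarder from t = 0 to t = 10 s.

60 m

Total distance travelled is ∫|v| dt — sum the magnitudes of each area piece.
0–5 s: |1| × 5 = 5 m
5–6 s: |7| × 1 = 7 m
6–10 s: |-12| × 4 = 48 m
Total distance = 60 m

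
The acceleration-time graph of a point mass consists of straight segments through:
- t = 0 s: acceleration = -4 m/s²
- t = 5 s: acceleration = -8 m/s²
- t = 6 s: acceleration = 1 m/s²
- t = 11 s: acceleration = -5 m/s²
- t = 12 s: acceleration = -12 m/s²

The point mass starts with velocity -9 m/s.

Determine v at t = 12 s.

-61 m/s

Δv equals the area under the a-t graph; then v = v₀ + Δv.
0–5 s: ½(-4 + -8)(5) = -30 m/s
5–6 s: ½(-8 + 1)(1) = -3.5 m/s
6–11 s: ½(1 + -5)(5) = -10 m/s
11–12 s: ½(-5 + -12)(1) = -8.5 m/s
Δv = -52 m/s, so v(12) = -9 + (-52) = -61 m/s.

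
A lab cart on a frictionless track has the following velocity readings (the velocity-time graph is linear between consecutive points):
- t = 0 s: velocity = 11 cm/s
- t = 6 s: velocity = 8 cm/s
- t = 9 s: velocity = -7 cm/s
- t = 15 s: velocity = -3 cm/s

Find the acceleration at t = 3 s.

Acceleration is the slope of the v-t graph on 0–6 s: (8 − 11)/(6 − 0) = -0.5 cm/s².

-0.5 cm/s²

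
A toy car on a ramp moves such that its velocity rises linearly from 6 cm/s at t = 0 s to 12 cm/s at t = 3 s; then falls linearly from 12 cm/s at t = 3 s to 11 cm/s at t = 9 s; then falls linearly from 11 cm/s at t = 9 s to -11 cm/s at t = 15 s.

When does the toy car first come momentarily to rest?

v changes sign on 9–15 s (from 11 to -11); the graph is linear there, so v = 0 at t = 9 + (-11)·(15 − 9)/(-11 − 11) = 12 s.

t = 12 s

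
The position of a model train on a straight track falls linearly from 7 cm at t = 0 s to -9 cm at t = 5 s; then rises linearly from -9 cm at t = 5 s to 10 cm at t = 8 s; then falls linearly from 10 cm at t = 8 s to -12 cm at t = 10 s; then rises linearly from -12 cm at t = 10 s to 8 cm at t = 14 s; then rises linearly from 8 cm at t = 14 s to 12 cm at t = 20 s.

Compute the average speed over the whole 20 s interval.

4.05 cm/s

Average speed = (total path length)/(elapsed time); on a piecewise-linear x-t graph the path length is Σ|Δx|.
0–5 s: |Δx| = |-9 − 7| = 16 cm
5–8 s: |Δx| = |10 − -9| = 19 cm
8–10 s: |Δx| = |-12 − 10| = 22 cm
10–14 s: |Δx| = |8 − -12| = 20 cm
14–20 s: |Δx| = |12 − 8| = 4 cm
Total path = 81 cm; average speed = 81/20 = 4.05 cm/s.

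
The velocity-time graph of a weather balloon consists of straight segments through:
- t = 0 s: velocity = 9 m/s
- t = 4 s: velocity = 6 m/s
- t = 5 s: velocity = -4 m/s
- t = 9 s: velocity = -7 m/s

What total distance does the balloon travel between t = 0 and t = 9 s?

54.6 m

Total distance travelled is ∫|v| dt — sum the magnitudes of each area piece.
0–4 s: |½(9 + 6)(4)| = 30 m
4–5 s: v = 0 at t = 4.6 s; triangle areas 1.8 + 0.8 = 2.6 m
5–9 s: |½(-4 + -7)(4)| = 22 m
Total distance = 54.6 m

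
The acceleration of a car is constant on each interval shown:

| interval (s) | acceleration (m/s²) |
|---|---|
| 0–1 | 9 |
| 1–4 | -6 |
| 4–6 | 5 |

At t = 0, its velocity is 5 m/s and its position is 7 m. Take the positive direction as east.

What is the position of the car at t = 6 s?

On each constant-a segment, Δv = aΔt and Δx = v₀Δt + ½aΔt²; chain segment to segment.
0–1 s: v starts 5 m/s; Δx = 5·1 + ½·9·1² = 9.5 m; v ends 14 m/s.
1–4 s: v starts 14 m/s; Δx = 14·3 + ½·-6·3² = 15 m; v ends -4 m/s.
4–6 s: v starts -4 m/s; Δx = -4·2 + ½·5·2² = 2 m; v ends 6 m/s.
x(6) = 7 + Σ Δx = 33.5 m.

33.5 m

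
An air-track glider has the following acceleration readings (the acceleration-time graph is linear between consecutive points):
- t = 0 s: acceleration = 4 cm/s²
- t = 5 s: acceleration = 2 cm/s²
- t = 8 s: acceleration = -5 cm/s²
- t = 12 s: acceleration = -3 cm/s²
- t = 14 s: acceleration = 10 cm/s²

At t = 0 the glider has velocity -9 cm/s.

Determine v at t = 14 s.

-7.5 cm/s

Δv equals the area under the a-t graph; then v = v₀ + Δv.
0–5 s: ½(4 + 2)(5) = 15 cm/s
5–8 s: ½(2 + -5)(3) = -4.5 cm/s
8–12 s: ½(-5 + -3)(4) = -16 cm/s
12–14 s: ½(-3 + 10)(2) = 7 cm/s
Δv = 1.5 cm/s, so v(14) = -9 + (1.5) = -7.5 cm/s.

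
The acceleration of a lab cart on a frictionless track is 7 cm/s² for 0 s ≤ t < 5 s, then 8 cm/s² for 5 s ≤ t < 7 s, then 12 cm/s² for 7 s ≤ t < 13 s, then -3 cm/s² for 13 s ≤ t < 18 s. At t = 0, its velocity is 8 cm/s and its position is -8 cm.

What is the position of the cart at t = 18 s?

On each constant-a segment, Δv = aΔt and Δx = v₀Δt + ½aΔt²; chain segment to segment.
0–5 s: v starts 8 cm/s; Δx = 8·5 + ½·7·5² = 127.5 cm; v ends 43 cm/s.
5–7 s: v starts 43 cm/s; Δx = 43·2 + ½·8·2² = 102 cm; v ends 59 cm/s.
7–13 s: v starts 59 cm/s; Δx = 59·6 + ½·12·6² = 570 cm; v ends 131 cm/s.
13–18 s: v starts 131 cm/s; Δx = 131·5 + ½·-3·5² = 617.5 cm; v ends 116 cm/s.
x(18) = -8 + Σ Δx = 1409 cm.

1409 cm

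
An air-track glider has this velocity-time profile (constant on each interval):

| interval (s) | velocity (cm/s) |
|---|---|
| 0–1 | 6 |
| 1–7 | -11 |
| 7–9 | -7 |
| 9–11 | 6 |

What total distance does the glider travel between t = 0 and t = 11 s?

98 cm

Total distance travelled is ∫|v| dt — sum the magnitudes of each area piece.
0–1 s: |6| × 1 = 6 cm
1–7 s: |-11| × 6 = 66 cm
7–9 s: |-7| × 2 = 14 cm
9–11 s: |6| × 2 = 12 cm
Total distance = 98 cm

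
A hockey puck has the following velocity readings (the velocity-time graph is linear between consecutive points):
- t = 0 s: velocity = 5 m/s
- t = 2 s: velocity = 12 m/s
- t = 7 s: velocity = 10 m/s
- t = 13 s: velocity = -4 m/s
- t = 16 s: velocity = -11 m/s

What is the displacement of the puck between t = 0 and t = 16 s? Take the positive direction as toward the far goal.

Displacement is the signed area under the v-t curve.
0–2 s: ½(5 + 12)(2) = 17 m
2–7 s: ½(12 + 10)(5) = 55 m
7–13 s: ½(10 + -4)(6) = 18 m
13–16 s: ½(-4 + -11)(3) = -22.5 m
Net displacement = 67.5 m

67.5 m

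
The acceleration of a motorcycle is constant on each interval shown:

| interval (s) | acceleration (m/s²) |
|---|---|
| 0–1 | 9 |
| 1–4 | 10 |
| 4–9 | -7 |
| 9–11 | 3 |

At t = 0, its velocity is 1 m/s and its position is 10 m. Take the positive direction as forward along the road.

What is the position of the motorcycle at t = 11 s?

219 m

On each constant-a segment, Δv = aΔt and Δx = v₀Δt + ½aΔt²; chain segment to segment.
0–1 s: v starts 1 m/s; Δx = 1·1 + ½·9·1² = 5.5 m; v ends 10 m/s.
1–4 s: v starts 10 m/s; Δx = 10·3 + ½·10·3² = 75 m; v ends 40 m/s.
4–9 s: v starts 40 m/s; Δx = 40·5 + ½·-7·5² = 112.5 m; v ends 5 m/s.
9–11 s: v starts 5 m/s; Δx = 5·2 + ½·3·2² = 16 m; v ends 11 m/s.
x(11) = 10 + Σ Δx = 219 m.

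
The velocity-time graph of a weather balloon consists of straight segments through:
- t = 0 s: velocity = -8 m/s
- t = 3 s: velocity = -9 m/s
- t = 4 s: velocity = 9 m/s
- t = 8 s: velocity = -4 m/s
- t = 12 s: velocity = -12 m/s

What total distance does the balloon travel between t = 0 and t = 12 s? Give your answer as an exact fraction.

1000/13 m

Distance (not displacement) is the total path length: add the absolute areas under v-t.
0–3 s: |½(-8 + -9)(3)| = 25.5 m
3–4 s: v = 0 at t = 3.5 s; triangle areas 2.25 + 2.25 = 4.5 m
4–8 s: v = 0 at t = 88/13 s; triangle areas 162/13 + 32/13 = 194/13 m
8–12 s: |½(-4 + -12)(4)| = 32 m
Total distance = 1000/13 m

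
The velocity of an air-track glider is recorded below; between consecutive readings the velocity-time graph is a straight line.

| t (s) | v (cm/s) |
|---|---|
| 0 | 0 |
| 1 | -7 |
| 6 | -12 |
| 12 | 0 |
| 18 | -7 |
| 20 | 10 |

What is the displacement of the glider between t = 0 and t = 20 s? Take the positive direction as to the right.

Net displacement equals the area under the velocity-time graph (areas below the axis count negative).
0–1 s: ½(0 + -7)(1) = -3.5 cm
1–6 s: ½(-7 + -12)(5) = -47.5 cm
6–12 s: ½(-12 + 0)(6) = -36 cm
12–18 s: ½(0 + -7)(6) = -21 cm
18–20 s: ½(-7 + 10)(2) = 3 cm
Net displacement = -105 cm

-105 cm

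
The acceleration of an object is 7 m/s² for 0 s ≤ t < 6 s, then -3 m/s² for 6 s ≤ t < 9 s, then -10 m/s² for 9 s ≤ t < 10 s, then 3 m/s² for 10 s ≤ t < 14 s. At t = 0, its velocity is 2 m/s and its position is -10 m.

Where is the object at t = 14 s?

400.5 m

On each constant-a segment, Δv = aΔt and Δx = v₀Δt + ½aΔt²; chain segment to segment.
0–6 s: v starts 2 m/s; Δx = 2·6 + ½·7·6² = 138 m; v ends 44 m/s.
6–9 s: v starts 44 m/s; Δx = 44·3 + ½·-3·3² = 118.5 m; v ends 35 m/s.
9–10 s: v starts 35 m/s; Δx = 35·1 + ½·-10·1² = 30 m; v ends 25 m/s.
10–14 s: v starts 25 m/s; Δx = 25·4 + ½·3·4² = 124 m; v ends 37 m/s.
x(14) = -10 + Σ Δx = 400.5 m.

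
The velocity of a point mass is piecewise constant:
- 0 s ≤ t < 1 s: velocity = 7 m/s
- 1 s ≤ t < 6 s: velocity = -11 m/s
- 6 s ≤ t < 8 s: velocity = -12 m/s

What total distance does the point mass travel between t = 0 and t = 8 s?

Total distance travelled is ∫|v| dt — sum the magnitudes of each area piece.
0–1 s: |7| × 1 = 7 m
1–6 s: |-11| × 5 = 55 m
6–8 s: |-12| × 2 = 24 m
Total distance = 86 m

86 m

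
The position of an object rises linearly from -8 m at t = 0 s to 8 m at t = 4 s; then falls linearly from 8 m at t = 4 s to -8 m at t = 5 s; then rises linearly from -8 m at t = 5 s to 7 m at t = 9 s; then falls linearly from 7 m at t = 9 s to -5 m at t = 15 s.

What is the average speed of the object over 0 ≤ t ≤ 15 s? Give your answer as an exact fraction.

59/15 m/s

Average speed = (total path length)/(elapsed time); on a piecewise-linear x-t graph the path length is Σ|Δx|.
0–4 s: |Δx| = |8 − -8| = 16 m
4–5 s: |Δx| = |-8 − 8| = 16 m
5–9 s: |Δx| = |7 − -8| = 15 m
9–15 s: |Δx| = |-5 − 7| = 12 m
Total path = 59 m; average speed = 59/15 = 59/15 m/s.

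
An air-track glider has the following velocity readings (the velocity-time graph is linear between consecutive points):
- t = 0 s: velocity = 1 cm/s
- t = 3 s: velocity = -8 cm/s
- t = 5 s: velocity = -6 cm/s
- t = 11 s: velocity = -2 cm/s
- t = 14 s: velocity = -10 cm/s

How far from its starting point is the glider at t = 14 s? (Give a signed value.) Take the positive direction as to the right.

-66.5 cm

Net displacement equals the area under the velocity-time graph (areas below the axis count negative).
0–3 s: ½(1 + -8)(3) = -10.5 cm
3–5 s: ½(-8 + -6)(2) = -14 cm
5–11 s: ½(-6 + -2)(6) = -24 cm
11–14 s: ½(-2 + -10)(3) = -18 cm
Net displacement = -66.5 cm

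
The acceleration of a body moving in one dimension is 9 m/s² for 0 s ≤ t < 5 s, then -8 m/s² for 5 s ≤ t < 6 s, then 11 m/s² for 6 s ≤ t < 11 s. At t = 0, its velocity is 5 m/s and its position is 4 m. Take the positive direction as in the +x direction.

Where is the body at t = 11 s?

535 m

On each constant-a segment, Δv = aΔt and Δx = v₀Δt + ½aΔt²; chain segment to segment.
0–5 s: v starts 5 m/s; Δx = 5·5 + ½·9·5² = 137.5 m; v ends 50 m/s.
5–6 s: v starts 50 m/s; Δx = 50·1 + ½·-8·1² = 46 m; v ends 42 m/s.
6–11 s: v starts 42 m/s; Δx = 42·5 + ½·11·5² = 347.5 m; v ends 97 m/s.
x(11) = 4 + Σ Δx = 535 m.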